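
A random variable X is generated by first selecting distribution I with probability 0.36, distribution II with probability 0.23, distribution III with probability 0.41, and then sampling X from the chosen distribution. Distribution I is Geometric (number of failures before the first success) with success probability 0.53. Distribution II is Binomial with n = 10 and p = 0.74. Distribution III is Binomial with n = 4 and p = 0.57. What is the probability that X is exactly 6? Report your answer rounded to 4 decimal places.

Conditional on each component, P(X = 6): I: 0.00571298; II: 0.157581; III: 0.
By total probability, P(X = 6) = 0.36·0.00571298 + 0.23·0.157581 + 0.41·0 = 0.0383002.

0.0383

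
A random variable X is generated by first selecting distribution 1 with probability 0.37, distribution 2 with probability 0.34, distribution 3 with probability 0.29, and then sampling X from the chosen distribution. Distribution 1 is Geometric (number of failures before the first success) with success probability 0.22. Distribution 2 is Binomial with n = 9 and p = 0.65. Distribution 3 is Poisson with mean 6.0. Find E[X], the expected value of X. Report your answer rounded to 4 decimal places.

5.0408

Component means — 1: 3.54545; 2: 5.85; 3: 6.
E[X] = 0.37·3.54545 + 0.34·5.85 + 0.29·6 = 5.04082.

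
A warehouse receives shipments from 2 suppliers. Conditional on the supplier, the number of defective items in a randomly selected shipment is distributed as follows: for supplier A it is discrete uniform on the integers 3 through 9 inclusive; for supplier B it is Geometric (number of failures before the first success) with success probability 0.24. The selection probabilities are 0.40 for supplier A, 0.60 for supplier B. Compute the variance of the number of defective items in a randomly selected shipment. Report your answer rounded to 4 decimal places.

11.4433

Per component, A: μ=6, E[X²]=40; B: μ=3.16667, E[X²]=23.2222.
E[X] = 0.4·6 + 0.6·3.16667 = 4.3.
E[X²] = 0.4·40 + 0.6·23.2222 = 29.9333.
Var(X) = E[X²] − (E[X])² = 29.9333 − 18.49 = 11.4433.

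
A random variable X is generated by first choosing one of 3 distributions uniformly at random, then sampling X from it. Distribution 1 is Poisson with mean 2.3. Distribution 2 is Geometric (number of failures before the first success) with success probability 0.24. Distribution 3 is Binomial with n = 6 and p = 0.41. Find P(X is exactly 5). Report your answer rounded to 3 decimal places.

Conditional on each component, P(X = 5): 1: 0.053775; 2: 0.0608526; 3: 0.0410131.
By total probability, P(X = 5) = 0.333333·0.053775 + 0.333333·0.0608526 + 0.333333·0.0410131 = 0.0518802.

0.052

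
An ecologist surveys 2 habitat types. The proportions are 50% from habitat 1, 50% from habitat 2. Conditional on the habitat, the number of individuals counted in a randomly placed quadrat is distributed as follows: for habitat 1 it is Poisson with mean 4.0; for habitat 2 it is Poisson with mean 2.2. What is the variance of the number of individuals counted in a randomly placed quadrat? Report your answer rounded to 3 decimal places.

3.910

Per component, 1: μ=4, E[X²]=20; 2: μ=2.2, E[X²]=7.04.
E[X] = 0.5·4 + 0.5·2.2 = 3.1.
E[X²] = 0.5·20 + 0.5·7.04 = 13.52.
Var(X) = E[X²] − (E[X])² = 13.52 − 9.61 = 3.91.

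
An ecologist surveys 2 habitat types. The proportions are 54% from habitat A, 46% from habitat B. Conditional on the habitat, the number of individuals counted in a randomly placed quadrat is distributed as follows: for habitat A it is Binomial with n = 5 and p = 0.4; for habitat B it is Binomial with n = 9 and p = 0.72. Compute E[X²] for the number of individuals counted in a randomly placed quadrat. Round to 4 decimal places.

For each component E[X²] = Var + (mean)², giving A: 5.2; B: 43.8048.
Overall E[X²] = 0.54·5.2 + 0.46·43.8048 = 22.9582.

22.9582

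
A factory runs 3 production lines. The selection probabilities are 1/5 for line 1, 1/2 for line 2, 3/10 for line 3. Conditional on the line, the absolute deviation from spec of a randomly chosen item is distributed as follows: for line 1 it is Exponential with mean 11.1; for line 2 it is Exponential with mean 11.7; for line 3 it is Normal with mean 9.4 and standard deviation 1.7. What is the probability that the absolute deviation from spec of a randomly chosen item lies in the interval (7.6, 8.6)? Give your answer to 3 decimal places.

0.082

Conditional on each line, P(7.6 < X < 8.6): 1: 0.0434416; 2: 0.042784; 3: 0.174127.
By total probability, P(7.6 < X < 8.6) = 0.2·0.0434416 + 0.5·0.042784 + 0.3·0.174127 = 0.0823185.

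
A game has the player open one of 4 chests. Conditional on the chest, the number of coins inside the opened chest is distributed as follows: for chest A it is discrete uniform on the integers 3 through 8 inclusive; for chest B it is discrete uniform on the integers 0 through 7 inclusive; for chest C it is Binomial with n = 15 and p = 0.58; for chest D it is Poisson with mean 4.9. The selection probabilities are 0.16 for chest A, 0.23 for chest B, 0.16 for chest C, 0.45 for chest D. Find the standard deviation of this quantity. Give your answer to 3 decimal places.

2.671

Per component, A: μ=5.5, E[X²]=33.1667; B: μ=3.5, E[X²]=17.5; C: μ=8.7, E[X²]=79.344; D: μ=4.9, E[X²]=28.91.
E[X] = 0.16·5.5 + 0.23·3.5 + 0.16·8.7 + 0.45·4.9 = 5.282.
E[X²] = 0.16·33.1667 + 0.23·17.5 + 0.16·79.344 + 0.45·28.91 = 35.0362.
Var(X) = E[X²] − (E[X])² = 35.0362 − 27.8995 = 7.13668.
SD(X) = √7.13668 = 2.67146.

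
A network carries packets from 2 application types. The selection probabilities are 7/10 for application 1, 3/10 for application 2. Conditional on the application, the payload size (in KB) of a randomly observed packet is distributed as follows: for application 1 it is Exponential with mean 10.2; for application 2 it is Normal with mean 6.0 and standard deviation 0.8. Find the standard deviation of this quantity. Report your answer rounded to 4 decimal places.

8.7592

Per component, 1: μ=10.2, E[X²]=208.08; 2: μ=6, E[X²]=36.64.
E[X] = 0.7·10.2 + 0.3·6 = 8.94.
E[X²] = 0.7·208.08 + 0.3·36.64 = 156.648.
Var(X) = E[X²] − (E[X])² = 156.648 − 79.9236 = 76.7244.
SD(X) = √76.7244 = 8.75925.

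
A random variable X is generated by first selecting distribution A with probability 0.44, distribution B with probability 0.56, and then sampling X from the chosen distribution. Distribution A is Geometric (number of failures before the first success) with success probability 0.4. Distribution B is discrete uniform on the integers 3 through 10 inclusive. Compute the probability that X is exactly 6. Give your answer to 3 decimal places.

Conditional on each component, P(X = 6): A: 0.0186624; B: 0.125.
By total probability, P(X = 6) = 0.44·0.0186624 + 0.56·0.125 = 0.0782115.

0.078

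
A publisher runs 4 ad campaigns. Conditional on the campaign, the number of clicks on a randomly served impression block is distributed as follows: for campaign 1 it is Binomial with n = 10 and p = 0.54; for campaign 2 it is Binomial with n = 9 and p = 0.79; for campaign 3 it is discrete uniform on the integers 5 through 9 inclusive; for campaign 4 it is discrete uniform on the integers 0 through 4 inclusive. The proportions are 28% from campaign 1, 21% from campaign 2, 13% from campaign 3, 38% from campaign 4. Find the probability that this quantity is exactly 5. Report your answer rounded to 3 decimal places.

Conditional on each campaign, P(X = 5): 1: 0.238319; 2: 0.0754021; 3: 0.2; 4: 0.
By total probability, P(X = 5) = 0.28·0.238319 + 0.21·0.0754021 + 0.13·0.2 + 0.38·0 = 0.108564.

0.109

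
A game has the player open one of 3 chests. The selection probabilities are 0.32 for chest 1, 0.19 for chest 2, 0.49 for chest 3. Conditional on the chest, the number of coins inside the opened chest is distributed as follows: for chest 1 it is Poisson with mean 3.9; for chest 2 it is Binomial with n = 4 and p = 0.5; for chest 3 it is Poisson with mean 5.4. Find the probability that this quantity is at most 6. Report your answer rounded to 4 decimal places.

0.8217

Conditional on each chest, P(X ≤ 6): 1: 0.899483; 2: 1; 3: 0.701671.
By total probability, P(X ≤ 6) = 0.32·0.899483 + 0.19·1 + 0.49·0.701671 = 0.821654.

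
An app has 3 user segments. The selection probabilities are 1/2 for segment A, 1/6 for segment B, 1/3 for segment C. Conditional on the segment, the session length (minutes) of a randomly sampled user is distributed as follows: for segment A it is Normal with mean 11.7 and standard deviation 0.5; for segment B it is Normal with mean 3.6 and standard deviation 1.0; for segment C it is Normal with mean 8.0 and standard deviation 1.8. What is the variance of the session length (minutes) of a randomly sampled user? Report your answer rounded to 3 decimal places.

10.196

Per component, A: μ=11.7, E[X²]=137.14; B: μ=3.6, E[X²]=13.96; C: μ=8, E[X²]=67.24.
E[X] = 0.5·11.7 + 0.166667·3.6 + 0.333333·8 = 9.11667.
E[X²] = 0.5·137.14 + 0.166667·13.96 + 0.333333·67.24 = 93.31.
Var(X) = E[X²] − (E[X])² = 93.31 − 83.1136 = 10.1964.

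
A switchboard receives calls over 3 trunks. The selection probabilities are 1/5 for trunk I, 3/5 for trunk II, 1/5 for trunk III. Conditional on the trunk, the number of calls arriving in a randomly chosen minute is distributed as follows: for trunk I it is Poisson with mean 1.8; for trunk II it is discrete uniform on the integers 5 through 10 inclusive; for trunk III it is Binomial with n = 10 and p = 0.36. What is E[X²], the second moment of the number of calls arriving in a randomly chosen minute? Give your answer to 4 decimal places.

For each component E[X²] = Var + (mean)², giving I: 5.04; II: 59.1667; III: 15.264.
Overall E[X²] = 0.2·5.04 + 0.6·59.1667 + 0.2·15.264 = 39.5608.

39.5608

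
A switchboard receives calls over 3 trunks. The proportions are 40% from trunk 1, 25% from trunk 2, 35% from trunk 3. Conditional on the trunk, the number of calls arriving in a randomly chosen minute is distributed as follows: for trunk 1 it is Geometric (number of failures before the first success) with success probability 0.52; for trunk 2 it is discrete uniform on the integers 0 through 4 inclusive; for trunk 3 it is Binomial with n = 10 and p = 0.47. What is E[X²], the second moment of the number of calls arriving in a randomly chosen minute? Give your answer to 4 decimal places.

For each component E[X²] = Var + (mean)², giving 1: 2.62722; 2: 6; 3: 24.581.
Overall E[X²] = 0.4·2.62722 + 0.25·6 + 0.35·24.581 = 11.1542.

11.1542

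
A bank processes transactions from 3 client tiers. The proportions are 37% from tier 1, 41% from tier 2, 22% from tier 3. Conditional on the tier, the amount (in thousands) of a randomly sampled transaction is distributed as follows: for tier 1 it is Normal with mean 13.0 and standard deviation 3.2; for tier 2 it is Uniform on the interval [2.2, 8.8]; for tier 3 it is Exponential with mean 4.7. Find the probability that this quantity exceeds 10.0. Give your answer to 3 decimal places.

0.332

Conditional on each tier, P(X > 10.0): 1: 0.825749; 2: 0; 3: 0.119116.
By total probability, P(X > 10.0) = 0.37·0.825749 + 0.41·0 + 0.22·0.119116 = 0.331733.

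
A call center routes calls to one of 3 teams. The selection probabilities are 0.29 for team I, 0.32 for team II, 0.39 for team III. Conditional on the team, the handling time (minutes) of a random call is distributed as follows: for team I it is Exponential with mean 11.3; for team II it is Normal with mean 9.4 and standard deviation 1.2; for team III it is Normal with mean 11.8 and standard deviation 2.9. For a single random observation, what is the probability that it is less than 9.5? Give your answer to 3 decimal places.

0.419

Conditional on each team, P(X < 9.5): I: 0.568595; II: 0.533207; III: 0.213859.
By total probability, P(X < 9.5) = 0.29·0.568595 + 0.32·0.533207 + 0.39·0.213859 = 0.418924.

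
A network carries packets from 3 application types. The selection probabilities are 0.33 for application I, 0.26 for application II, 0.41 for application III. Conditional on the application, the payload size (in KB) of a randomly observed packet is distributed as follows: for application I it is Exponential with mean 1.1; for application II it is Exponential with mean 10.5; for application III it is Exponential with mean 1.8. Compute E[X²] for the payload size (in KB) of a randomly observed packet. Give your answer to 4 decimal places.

60.7854

For each component E[X²] = Var + (mean)², giving I: 2.42; II: 220.5; III: 6.48.
Overall E[X²] = 0.33·2.42 + 0.26·220.5 + 0.41·6.48 = 60.7854.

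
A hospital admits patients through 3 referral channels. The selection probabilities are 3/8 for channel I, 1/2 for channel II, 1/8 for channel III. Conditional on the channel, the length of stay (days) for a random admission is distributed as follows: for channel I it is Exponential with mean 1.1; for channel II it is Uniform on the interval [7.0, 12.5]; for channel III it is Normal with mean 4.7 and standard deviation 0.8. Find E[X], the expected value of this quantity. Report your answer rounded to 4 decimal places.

5.8750

Component means — I: 1.1; II: 9.75; III: 4.7.
E[X] = 0.375·1.1 + 0.5·9.75 + 0.125·4.7 = 5.875.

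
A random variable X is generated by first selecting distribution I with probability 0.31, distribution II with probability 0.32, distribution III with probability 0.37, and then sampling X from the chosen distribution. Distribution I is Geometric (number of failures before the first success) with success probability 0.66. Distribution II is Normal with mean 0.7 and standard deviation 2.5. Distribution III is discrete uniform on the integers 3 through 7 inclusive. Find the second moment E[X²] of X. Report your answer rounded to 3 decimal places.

For each component E[X²] = Var + (mean)², giving I: 1.04591; II: 6.74; III: 27.
Overall E[X²] = 0.31·1.04591 + 0.32·6.74 + 0.37·27 = 12.471.

12.471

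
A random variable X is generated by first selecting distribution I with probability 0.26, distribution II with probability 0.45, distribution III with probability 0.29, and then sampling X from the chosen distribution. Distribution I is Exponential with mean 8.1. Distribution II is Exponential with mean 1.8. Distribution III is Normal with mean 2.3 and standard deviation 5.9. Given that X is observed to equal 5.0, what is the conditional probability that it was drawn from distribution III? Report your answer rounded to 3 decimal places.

Likelihoods f(5.0 | ·): I: 0.0665935; II: 0.0345425; III: 0.0608951.
Posterior ∝ prior × likelihood. Numerator for III: 0.29·0.0608951 = 0.0176596.
Normalizing constant: 0.26·0.0665935 + 0.45·0.0345425 + 0.29·0.0608951 = 0.050518.
P(III | observation) = 0.0176596 / 0.050518 = 0.34957.

0.350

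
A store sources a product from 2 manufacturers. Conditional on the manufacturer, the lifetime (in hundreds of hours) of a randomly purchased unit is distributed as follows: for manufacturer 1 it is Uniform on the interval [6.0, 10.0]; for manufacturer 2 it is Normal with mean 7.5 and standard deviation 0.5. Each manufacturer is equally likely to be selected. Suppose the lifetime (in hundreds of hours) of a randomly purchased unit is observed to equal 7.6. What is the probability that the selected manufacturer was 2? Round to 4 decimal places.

0.7578

Likelihoods f(7.6 | ·): 1: 0.25; 2: 0.782085.
Posterior ∝ prior × likelihood. Numerator for 2: 0.5·0.782085 = 0.391043.
Normalizing constant: 0.5·0.25 + 0.5·0.782085 = 0.516043.
P(2 | observation) = 0.391043 / 0.516043 = 0.757772.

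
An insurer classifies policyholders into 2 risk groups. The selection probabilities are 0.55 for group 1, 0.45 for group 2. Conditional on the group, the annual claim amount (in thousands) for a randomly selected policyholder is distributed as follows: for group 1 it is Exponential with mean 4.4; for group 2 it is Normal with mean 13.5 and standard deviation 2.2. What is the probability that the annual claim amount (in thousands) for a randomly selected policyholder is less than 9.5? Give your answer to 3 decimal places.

0.502

Conditional on each group, P(X < 9.5): 1: 0.88457; 2: 0.0345182.
By total probability, P(X < 9.5) = 0.55·0.88457 + 0.45·0.0345182 = 0.502047.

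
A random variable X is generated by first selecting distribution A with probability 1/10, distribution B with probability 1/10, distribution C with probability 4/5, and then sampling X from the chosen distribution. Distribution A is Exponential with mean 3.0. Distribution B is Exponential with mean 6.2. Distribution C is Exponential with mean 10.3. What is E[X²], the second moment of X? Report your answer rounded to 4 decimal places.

179.2320

For each component E[X²] = Var + (mean)², giving A: 18; B: 76.88; C: 212.18.
Overall E[X²] = 0.1·18 + 0.1·76.88 + 0.8·212.18 = 179.232.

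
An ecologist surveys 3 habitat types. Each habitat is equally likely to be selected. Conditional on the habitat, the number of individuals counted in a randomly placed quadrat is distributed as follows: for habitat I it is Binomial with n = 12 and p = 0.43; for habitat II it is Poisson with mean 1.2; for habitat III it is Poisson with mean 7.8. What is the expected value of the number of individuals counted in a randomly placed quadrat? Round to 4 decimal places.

Component means — I: 5.16; II: 1.2; III: 7.8.
E[X] = 0.333333·5.16 + 0.333333·1.2 + 0.333333·7.8 = 4.72.

4.7200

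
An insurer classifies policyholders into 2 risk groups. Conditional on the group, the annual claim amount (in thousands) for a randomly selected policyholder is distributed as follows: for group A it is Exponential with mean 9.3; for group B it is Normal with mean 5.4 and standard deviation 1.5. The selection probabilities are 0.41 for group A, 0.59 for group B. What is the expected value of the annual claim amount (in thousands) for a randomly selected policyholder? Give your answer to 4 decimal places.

6.9990

Component means — A: 9.3; B: 5.4.
E[X] = 0.41·9.3 + 0.59·5.4 = 6.999.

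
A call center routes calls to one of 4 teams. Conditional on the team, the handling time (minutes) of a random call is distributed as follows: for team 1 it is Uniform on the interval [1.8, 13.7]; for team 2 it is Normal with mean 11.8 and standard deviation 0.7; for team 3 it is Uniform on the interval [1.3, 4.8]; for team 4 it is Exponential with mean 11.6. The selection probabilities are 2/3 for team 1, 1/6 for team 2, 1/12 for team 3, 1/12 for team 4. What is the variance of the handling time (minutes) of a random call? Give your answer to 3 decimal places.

24.692

Per component, 1: μ=7.75, E[X²]=71.8633; 2: μ=11.8, E[X²]=139.73; 3: μ=3.05, E[X²]=10.3233; 4: μ=11.6, E[X²]=269.12.
E[X] = 0.666667·7.75 + 0.166667·11.8 + 0.0833333·3.05 + 0.0833333·11.6 = 8.35417.
E[X²] = 0.666667·71.8633 + 0.166667·139.73 + 0.0833333·10.3233 + 0.0833333·269.12 = 94.4842.
Var(X) = E[X²] − (E[X])² = 94.4842 − 69.7921 = 24.6921.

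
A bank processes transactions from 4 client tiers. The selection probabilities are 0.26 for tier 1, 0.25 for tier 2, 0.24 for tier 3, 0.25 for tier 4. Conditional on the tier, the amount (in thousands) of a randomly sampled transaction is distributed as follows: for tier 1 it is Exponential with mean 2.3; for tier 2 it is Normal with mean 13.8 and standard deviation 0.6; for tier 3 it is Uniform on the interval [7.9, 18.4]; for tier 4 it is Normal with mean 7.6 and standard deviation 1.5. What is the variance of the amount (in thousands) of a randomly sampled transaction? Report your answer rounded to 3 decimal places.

Per component, 1: μ=2.3, E[X²]=10.58; 2: μ=13.8, E[X²]=190.8; 3: μ=13.15, E[X²]=182.11; 4: μ=7.6, E[X²]=60.01.
E[X] = 0.26·2.3 + 0.25·13.8 + 0.24·13.15 + 0.25·7.6 = 9.104.
E[X²] = 0.26·10.58 + 0.25·190.8 + 0.24·182.11 + 0.25·60.01 = 109.16.
Var(X) = E[X²] − (E[X])² = 109.16 − 82.8828 = 26.2769.

26.277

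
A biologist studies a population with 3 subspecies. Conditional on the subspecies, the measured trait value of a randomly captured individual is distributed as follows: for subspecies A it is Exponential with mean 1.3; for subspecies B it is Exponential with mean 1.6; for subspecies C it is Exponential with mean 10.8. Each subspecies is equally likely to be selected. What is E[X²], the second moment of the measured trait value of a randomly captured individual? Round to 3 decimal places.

80.593

For each component E[X²] = Var + (mean)², giving A: 3.38; B: 5.12; C: 233.28.
Overall E[X²] = 0.333333·3.38 + 0.333333·5.12 + 0.333333·233.28 = 80.5933.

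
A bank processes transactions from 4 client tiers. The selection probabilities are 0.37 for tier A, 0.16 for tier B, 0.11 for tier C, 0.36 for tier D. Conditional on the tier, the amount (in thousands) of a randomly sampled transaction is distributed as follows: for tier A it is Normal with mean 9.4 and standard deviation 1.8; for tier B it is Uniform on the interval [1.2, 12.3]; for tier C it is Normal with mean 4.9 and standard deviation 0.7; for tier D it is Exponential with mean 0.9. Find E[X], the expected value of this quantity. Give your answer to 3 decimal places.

5.421

Component means — A: 9.4; B: 6.75; C: 4.9; D: 0.9.
E[X] = 0.37·9.4 + 0.16·6.75 + 0.11·4.9 + 0.36·0.9 = 5.421.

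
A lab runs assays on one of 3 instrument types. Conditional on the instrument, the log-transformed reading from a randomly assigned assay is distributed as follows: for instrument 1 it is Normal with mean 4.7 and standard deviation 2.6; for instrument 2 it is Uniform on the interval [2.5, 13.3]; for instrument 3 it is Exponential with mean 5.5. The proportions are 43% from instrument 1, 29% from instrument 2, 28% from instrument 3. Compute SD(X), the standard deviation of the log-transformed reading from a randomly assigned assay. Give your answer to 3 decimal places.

Per component, 1: μ=4.7, E[X²]=28.85; 2: μ=7.9, E[X²]=72.13; 3: μ=5.5, E[X²]=60.5.
E[X] = 0.43·4.7 + 0.29·7.9 + 0.28·5.5 = 5.852.
E[X²] = 0.43·28.85 + 0.29·72.13 + 0.28·60.5 = 50.2632.
Var(X) = E[X²] − (E[X])² = 50.2632 − 34.2459 = 16.0173.
SD(X) = √16.0173 = 4.00216.

4.002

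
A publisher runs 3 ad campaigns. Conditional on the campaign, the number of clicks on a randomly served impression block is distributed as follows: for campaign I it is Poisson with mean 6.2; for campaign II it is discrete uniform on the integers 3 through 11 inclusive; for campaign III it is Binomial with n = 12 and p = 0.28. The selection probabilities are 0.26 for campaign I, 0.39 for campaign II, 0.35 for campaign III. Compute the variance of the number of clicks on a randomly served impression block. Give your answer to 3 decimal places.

Per component, I: μ=6.2, E[X²]=44.64; II: μ=7, E[X²]=55.6667; III: μ=3.36, E[X²]=13.7088.
E[X] = 0.26·6.2 + 0.39·7 + 0.35·3.36 = 5.518.
E[X²] = 0.26·44.64 + 0.39·55.6667 + 0.35·13.7088 = 38.1145.
Var(X) = E[X²] − (E[X])² = 38.1145 − 30.4483 = 7.66616.

7.666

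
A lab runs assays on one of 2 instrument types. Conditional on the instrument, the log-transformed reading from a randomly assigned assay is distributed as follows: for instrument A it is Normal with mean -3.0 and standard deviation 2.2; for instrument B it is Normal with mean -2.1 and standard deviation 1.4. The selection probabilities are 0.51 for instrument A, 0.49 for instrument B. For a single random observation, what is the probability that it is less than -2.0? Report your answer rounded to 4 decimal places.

Conditional on each instrument, P(X < -2.0): A: 0.675282; B: 0.528472.
By total probability, P(X < -2.0) = 0.51·0.675282 + 0.49·0.528472 = 0.603345.

0.6033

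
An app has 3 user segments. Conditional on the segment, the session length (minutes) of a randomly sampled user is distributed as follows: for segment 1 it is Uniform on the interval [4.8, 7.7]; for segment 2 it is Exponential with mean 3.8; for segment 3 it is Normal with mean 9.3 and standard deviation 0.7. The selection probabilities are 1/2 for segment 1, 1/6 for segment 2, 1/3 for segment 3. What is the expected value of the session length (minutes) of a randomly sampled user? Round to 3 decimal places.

Component means — 1: 6.25; 2: 3.8; 3: 9.3.
E[X] = 0.5·6.25 + 0.166667·3.8 + 0.333333·9.3 = 6.85833.

6.858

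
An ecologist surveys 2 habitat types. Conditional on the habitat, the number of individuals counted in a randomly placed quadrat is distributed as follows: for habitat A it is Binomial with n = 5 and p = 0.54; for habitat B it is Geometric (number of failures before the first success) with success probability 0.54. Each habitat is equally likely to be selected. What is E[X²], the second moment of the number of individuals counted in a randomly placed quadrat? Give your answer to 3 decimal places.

5.418

For each component E[X²] = Var + (mean)², giving A: 8.532; B: 2.30316.
Overall E[X²] = 0.5·8.532 + 0.5·2.30316 = 5.41758.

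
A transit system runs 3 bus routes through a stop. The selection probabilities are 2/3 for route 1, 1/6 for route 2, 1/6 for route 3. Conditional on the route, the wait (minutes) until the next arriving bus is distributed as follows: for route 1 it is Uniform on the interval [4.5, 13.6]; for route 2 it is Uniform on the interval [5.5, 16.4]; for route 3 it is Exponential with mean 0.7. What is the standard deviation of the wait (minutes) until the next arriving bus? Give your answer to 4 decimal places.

Per component, 1: μ=9.05, E[X²]=88.8033; 2: μ=10.95, E[X²]=129.803; 3: μ=0.7, E[X²]=0.98.
E[X] = 0.666667·9.05 + 0.166667·10.95 + 0.166667·0.7 = 7.975.
E[X²] = 0.666667·88.8033 + 0.166667·129.803 + 0.166667·0.98 = 80.9994.
Var(X) = E[X²] − (E[X])² = 80.9994 − 63.6006 = 17.3988.
SD(X) = √17.3988 = 4.17119.

4.1712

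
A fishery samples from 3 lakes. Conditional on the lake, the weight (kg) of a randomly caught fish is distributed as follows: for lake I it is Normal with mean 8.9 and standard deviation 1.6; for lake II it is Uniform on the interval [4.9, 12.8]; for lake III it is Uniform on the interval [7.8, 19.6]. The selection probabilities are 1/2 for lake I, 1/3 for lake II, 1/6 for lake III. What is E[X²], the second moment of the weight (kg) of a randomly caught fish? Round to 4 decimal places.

101.9417

For each component E[X²] = Var + (mean)², giving I: 81.77; II: 83.5233; III: 199.293.
Overall E[X²] = 0.5·81.77 + 0.333333·83.5233 + 0.166667·199.293 = 101.942.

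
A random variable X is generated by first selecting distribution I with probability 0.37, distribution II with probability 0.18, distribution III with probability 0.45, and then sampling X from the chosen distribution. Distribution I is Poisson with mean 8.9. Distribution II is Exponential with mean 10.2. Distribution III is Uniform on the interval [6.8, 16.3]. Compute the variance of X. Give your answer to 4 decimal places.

Per component, I: μ=8.9, E[X²]=88.11; II: μ=10.2, E[X²]=208.08; III: μ=11.55, E[X²]=140.923.
E[X] = 0.37·8.9 + 0.18·10.2 + 0.45·11.55 = 10.3265.
E[X²] = 0.37·88.11 + 0.18·208.08 + 0.45·140.923 = 133.471.
Var(X) = E[X²] − (E[X])² = 133.471 − 106.637 = 26.834.

26.8340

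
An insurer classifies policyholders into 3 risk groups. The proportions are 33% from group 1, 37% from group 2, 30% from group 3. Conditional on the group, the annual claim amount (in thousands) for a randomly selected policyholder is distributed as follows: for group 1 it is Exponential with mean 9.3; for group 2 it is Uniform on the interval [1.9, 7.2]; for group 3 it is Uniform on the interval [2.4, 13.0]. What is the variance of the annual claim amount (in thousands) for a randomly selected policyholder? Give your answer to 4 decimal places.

36.3265

Per component, 1: μ=9.3, E[X²]=172.98; 2: μ=4.55, E[X²]=23.0433; 3: μ=7.7, E[X²]=68.6533.
E[X] = 0.33·9.3 + 0.37·4.55 + 0.3·7.7 = 7.0625.
E[X²] = 0.33·172.98 + 0.37·23.0433 + 0.3·68.6533 = 86.2054.
Var(X) = E[X²] − (E[X])² = 86.2054 − 49.8789 = 36.3265.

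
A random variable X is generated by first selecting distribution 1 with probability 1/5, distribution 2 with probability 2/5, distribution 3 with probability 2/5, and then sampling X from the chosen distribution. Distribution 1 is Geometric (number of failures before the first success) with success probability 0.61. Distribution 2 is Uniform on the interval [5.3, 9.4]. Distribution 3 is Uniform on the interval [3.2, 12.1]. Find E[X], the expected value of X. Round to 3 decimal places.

6.128

Component means — 1: 0.639344; 2: 7.35; 3: 7.65.
E[X] = 0.2·0.639344 + 0.4·7.35 + 0.4·7.65 = 6.12787.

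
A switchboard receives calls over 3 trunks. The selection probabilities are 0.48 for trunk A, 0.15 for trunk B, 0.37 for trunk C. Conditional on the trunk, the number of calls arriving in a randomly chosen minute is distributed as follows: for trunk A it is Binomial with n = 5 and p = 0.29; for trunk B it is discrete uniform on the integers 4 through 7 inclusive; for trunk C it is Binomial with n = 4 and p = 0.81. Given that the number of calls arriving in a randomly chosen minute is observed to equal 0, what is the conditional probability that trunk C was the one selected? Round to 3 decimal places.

Likelihoods P(X=0 | ·): A: 0.180423; B: 0; C: 0.00130321.
Posterior ∝ prior × likelihood. Numerator for C: 0.37·0.00130321 = 0.000482188.
Normalizing constant: 0.48·0.180423 + 0.15·0 + 0.37·0.00130321 = 0.0870852.
P(C | observation) = 0.000482188 / 0.0870852 = 0.00553697.

0.006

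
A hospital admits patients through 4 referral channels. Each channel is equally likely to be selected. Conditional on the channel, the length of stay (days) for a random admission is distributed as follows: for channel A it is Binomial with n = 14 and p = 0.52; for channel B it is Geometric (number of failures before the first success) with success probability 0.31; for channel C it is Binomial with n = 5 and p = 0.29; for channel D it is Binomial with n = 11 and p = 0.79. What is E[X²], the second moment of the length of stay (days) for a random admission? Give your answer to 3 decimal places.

For each component E[X²] = Var + (mean)², giving A: 56.4928; B: 12.1342; C: 3.132; D: 77.341.
Overall E[X²] = 0.25·56.4928 + 0.25·12.1342 + 0.25·3.132 + 0.25·77.341 = 37.275.

37.275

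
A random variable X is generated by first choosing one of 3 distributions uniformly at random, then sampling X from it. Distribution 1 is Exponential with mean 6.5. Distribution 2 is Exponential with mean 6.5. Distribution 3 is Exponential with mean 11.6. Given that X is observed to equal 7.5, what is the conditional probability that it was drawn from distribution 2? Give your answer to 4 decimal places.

0.3412

Likelihoods f(7.5 | ·): 1: 0.0485263; 2: 0.0485263; 3: 0.0451594.
Posterior ∝ prior × likelihood. Numerator for 2: 0.333333·0.0485263 = 0.0161754.
Normalizing constant: 0.333333·0.0485263 + 0.333333·0.0485263 + 0.333333·0.0451594 = 0.047404.
P(2 | observation) = 0.0161754 / 0.047404 = 0.341225.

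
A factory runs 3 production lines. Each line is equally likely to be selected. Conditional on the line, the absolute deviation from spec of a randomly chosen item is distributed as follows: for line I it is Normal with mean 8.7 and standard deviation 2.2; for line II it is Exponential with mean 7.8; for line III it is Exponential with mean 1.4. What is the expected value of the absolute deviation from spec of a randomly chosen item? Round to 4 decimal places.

Component means — I: 8.7; II: 7.8; III: 1.4.
E[X] = 0.333333·8.7 + 0.333333·7.8 + 0.333333·1.4 = 5.96667.

5.9667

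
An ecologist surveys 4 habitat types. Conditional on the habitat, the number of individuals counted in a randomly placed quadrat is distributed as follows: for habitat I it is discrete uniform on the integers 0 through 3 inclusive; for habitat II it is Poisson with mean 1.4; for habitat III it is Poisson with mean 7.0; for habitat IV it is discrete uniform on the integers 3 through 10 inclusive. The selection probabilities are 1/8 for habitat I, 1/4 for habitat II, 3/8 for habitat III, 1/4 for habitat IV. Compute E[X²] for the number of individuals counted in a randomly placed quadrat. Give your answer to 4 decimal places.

For each component E[X²] = Var + (mean)², giving I: 3.5; II: 3.36; III: 56; IV: 47.5.
Overall E[X²] = 0.125·3.5 + 0.25·3.36 + 0.375·56 + 0.25·47.5 = 34.1525.

34.1525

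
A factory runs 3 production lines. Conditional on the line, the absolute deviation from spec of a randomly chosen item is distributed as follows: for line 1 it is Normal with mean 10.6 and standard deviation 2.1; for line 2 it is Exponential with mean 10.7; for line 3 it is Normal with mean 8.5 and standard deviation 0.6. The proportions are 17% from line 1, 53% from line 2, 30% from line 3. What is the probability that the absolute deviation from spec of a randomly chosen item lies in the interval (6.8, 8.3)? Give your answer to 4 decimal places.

Conditional on each line, P(6.8 < X < 8.3): 1: 0.101521; 2: 0.0692822; 3: 0.367138.
By total probability, P(6.8 < X < 8.3) = 0.17·0.101521 + 0.53·0.0692822 + 0.3·0.367138 = 0.16412.

0.1641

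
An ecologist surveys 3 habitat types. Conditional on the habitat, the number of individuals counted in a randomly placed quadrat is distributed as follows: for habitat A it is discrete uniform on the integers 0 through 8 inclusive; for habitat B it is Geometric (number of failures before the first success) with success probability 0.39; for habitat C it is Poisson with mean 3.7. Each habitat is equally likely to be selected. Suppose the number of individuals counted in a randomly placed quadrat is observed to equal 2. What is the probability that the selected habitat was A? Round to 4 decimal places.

0.2612

Likelihoods P(X=2 | ·): A: 0.111111; B: 0.145119; C: 0.169233.
Posterior ∝ prior × likelihood. Numerator for A: 0.333333·0.111111 = 0.037037.
Normalizing constant: 0.333333·0.111111 + 0.333333·0.145119 + 0.333333·0.169233 = 0.141821.
P(A | observation) = 0.037037 / 0.141821 = 0.261154.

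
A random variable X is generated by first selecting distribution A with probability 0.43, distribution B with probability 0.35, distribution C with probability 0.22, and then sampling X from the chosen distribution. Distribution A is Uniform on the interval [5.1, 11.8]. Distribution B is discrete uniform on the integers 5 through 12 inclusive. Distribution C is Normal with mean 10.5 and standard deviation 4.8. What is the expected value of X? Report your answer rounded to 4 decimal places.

8.9185

Component means — A: 8.45; B: 8.5; C: 10.5.
E[X] = 0.43·8.45 + 0.35·8.5 + 0.22·10.5 = 8.9185.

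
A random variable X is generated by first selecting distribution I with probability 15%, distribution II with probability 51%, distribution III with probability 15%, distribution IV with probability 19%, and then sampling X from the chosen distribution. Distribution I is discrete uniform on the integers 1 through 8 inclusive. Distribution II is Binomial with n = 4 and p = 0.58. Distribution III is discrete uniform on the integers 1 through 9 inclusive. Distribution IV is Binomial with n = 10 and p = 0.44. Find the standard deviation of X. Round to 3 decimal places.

2.025

Per component, I: μ=4.5, E[X²]=25.5; II: μ=2.32, E[X²]=6.3568; III: μ=5, E[X²]=31.6667; IV: μ=4.4, E[X²]=21.824.
E[X] = 0.15·4.5 + 0.51·2.32 + 0.15·5 + 0.19·4.4 = 3.4442.
E[X²] = 0.15·25.5 + 0.51·6.3568 + 0.15·31.6667 + 0.19·21.824 = 15.9635.
Var(X) = E[X²] − (E[X])² = 15.9635 − 11.8625 = 4.10101.
SD(X) = √4.10101 = 2.0251.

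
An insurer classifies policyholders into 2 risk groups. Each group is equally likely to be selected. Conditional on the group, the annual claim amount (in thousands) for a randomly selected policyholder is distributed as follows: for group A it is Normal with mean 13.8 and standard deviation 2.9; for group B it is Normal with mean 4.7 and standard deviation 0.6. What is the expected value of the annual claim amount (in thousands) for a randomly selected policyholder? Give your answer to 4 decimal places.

9.2500

Component means — A: 13.8; B: 4.7.
E[X] = 0.5·13.8 + 0.5·4.7 = 9.25.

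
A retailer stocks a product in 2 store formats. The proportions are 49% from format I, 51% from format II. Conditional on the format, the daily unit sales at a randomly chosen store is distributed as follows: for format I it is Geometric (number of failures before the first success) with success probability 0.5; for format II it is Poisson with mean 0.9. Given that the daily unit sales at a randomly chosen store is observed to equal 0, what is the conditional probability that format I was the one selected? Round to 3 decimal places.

0.542

Likelihoods P(X=0 | ·): I: 0.5; II: 0.40657.
Posterior ∝ prior × likelihood. Numerator for I: 0.49·0.5 = 0.245.
Normalizing constant: 0.49·0.5 + 0.51·0.40657 = 0.452351.
P(I | observation) = 0.245 / 0.452351 = 0.541615.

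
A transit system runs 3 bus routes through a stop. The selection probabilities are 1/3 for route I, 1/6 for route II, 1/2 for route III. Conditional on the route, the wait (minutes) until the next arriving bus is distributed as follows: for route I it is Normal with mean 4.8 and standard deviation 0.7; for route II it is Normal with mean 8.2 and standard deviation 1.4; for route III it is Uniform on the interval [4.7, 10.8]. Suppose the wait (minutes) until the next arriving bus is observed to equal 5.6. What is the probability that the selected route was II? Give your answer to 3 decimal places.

Likelihoods f(5.6 | ·): I: 0.296614; II: 0.0507979; III: 0.163934.
Posterior ∝ prior × likelihood. Numerator for II: 0.166667·0.0507979 = 0.00846631.
Normalizing constant: 0.333333·0.296614 + 0.166667·0.0507979 + 0.5·0.163934 = 0.189305.
P(II | observation) = 0.00846631 / 0.189305 = 0.0447232.

0.045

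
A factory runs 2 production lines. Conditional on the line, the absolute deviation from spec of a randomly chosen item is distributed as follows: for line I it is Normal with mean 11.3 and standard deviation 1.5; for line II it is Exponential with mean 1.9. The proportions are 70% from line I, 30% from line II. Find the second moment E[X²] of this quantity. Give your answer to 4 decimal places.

For each component E[X²] = Var + (mean)², giving I: 129.94; II: 7.22.
Overall E[X²] = 0.7·129.94 + 0.3·7.22 = 93.124.

93.1240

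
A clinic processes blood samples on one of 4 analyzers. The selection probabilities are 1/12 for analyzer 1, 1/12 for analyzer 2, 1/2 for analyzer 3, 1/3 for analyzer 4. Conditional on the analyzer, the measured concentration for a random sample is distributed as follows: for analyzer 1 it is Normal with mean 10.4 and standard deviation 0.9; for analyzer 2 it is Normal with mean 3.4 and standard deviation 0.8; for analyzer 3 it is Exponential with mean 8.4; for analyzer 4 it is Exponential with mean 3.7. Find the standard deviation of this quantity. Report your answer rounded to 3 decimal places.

Per component, 1: μ=10.4, E[X²]=108.97; 2: μ=3.4, E[X²]=12.2; 3: μ=8.4, E[X²]=141.12; 4: μ=3.7, E[X²]=27.38.
E[X] = 0.0833333·10.4 + 0.0833333·3.4 + 0.5·8.4 + 0.333333·3.7 = 6.58333.
E[X²] = 0.0833333·108.97 + 0.0833333·12.2 + 0.5·141.12 + 0.333333·27.38 = 89.7842.
Var(X) = E[X²] − (E[X])² = 89.7842 − 43.3403 = 46.4439.
SD(X) = √46.4439 = 6.81498.

6.815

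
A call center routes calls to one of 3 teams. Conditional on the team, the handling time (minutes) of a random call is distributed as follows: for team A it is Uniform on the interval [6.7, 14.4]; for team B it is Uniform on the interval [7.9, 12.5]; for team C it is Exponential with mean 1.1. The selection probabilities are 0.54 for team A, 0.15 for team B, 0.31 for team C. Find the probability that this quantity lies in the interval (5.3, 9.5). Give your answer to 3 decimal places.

Conditional on each team, P(5.3 < X < 9.5): A: 0.363636; B: 0.347826; C: 0.00790394.
By total probability, P(5.3 < X < 9.5) = 0.54·0.363636 + 0.15·0.347826 + 0.31·0.00790394 = 0.250988.

0.251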